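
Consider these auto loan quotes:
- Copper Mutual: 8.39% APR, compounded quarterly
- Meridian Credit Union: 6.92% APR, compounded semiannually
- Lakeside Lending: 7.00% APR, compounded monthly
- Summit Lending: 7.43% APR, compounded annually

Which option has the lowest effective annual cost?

Meridian Credit Union

Copper Mutual: (1 + 0.0839/4)^4 − 1 = 8.658%
Meridian Credit Union: (1 + 0.0692/2)^2 − 1 = 7.040%
Lakeside Lending: (1 + 0.0700/12)^12 − 1 = 7.229%
Summit Lending: compounded annually, EAR = 7.430%
The lowest effective annual rate is Meridian Credit Union at 7.040%.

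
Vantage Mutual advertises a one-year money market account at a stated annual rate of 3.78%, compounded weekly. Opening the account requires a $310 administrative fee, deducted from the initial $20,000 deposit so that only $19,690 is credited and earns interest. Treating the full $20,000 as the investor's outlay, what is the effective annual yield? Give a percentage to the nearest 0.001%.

2.241%

Value after one year: 19,690 × (1 + 0.0378/52)^52 = 19,690 × 1.038509 = $20,448.25.
Effective yield on the $20,000 outlay: 20,448.25 / 20,000 − 1 = 0.022412 = 2.241%.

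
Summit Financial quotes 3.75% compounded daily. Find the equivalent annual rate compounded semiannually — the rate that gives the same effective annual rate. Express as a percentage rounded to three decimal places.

EAR = (1 + 0.0375/365)^365 − 1 = 0.038210.
Solve (1 + r/2)^2 = 1.038210: r/2 = 1.038210^(1/2) − 1 = 0.018926, so r = 0.037852 = 3.785%.

3.785%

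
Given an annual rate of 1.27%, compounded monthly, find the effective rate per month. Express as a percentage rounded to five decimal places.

0.10583%

With a nominal annual rate compounded monthly, the periodic rate is the nominal rate divided by 12.
i = 0.0127 / 12 = 0.0010583 = 0.10583%.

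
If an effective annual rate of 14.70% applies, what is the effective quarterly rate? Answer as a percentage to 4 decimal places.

3.4882%

The per-quarter rate i satisfies (1 + i)^4 = 1 + 0.1470.
i = 1.1470^(1/4) − 1 = 0.0348821 = 3.4882%.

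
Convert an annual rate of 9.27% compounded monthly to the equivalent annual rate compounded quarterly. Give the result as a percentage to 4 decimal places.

EAR = (1 + 0.0927/12)^12 − 1 = 0.096742.
Solve (1 + r/4)^4 = 1.096742: r/4 = 1.096742^(1/4) − 1 = 0.023354, so r = 0.093418 = 9.3418%.

9.3418%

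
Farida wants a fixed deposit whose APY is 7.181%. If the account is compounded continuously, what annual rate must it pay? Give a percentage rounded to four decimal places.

Continuous: nominal r satisfies e^r − 1 = 0.07181.
r = ln(1 + 0.07181) = ln(1.07181) = 0.069349 = 6.9349%.

6.9349%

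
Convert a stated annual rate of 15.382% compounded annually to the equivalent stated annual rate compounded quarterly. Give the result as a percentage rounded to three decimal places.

14.567%

Compounded annually, EAR = nominal = 0.153820.
Solve (1 + r/4)^4 = 1.153820: r/4 = 1.153820^(1/4) − 1 = 0.036417, so r = 0.145668 = 14.567%.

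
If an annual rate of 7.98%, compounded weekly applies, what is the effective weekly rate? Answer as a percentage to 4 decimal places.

With a nominal annual rate compounded weekly, the periodic rate is the nominal rate divided by 52.
i = 0.0798 / 52 = 0.0015346 = 0.1535%.

0.1535%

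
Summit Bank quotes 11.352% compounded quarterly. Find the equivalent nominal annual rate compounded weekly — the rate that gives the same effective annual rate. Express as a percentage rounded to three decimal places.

EAR = (1 + 0.11352/4)^4 − 1 = 0.118445.
Solve (1 + r/52)^52 = 1.118445: r/52 = 1.118445^(1/52) − 1 = 0.002155, so r = 0.112060 = 11.206%.

11.206%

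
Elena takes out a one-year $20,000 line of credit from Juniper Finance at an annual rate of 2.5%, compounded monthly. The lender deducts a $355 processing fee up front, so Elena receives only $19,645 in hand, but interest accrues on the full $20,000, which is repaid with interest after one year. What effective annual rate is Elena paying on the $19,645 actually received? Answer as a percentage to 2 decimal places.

4.38%

Amount owed after one year: 20,000 × (1 + 0.025/12)^12 = 20,000 × 1.025288 = $20,505.77.
Effective rate on net proceeds: 20,505.77 / 19,645 − 1 = 0.043816 = 4.38%.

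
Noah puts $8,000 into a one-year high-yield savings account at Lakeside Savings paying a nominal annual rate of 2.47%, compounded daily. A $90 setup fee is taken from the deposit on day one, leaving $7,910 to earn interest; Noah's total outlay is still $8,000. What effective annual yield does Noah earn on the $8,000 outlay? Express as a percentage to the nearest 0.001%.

Value after one year: 7,910 × (1 + 0.0247/365)^365 = 7,910 × 1.025007 = $8,107.80.
Effective yield on the $8,000 outlay: 8,107.80 / 8,000 − 1 = 0.013475 = 1.348%.

1.348%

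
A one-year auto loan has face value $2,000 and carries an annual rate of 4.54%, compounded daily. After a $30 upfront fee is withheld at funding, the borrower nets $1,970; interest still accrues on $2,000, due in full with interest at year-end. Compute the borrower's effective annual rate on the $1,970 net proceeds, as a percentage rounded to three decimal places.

6.238%

Amount owed after one year: 2,000 × (1 + 0.0454/365)^365 = 2,000 × 1.046443 = $2,092.89.
Effective rate on net proceeds: 2,092.89 / 1,970 − 1 = 0.062379 = 6.238%.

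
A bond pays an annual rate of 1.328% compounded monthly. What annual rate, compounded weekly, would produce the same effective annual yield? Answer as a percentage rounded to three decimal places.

1.327%

EAR = (1 + 0.01328/12)^12 − 1 = 0.013361.
Solve (1 + r/52)^52 = 1.013361: r/52 = 1.013361^(1/52) − 1 = 0.000255, so r = 0.013274 = 1.327%.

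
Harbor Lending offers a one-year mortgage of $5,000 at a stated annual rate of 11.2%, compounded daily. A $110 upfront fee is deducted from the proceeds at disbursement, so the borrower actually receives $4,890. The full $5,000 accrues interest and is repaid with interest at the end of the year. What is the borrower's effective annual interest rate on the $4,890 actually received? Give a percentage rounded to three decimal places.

14.365%

Amount owed after one year: 5,000 × (1 + 0.112/365)^365 = 5,000 × 1.118494 = $5,592.47.
Effective rate on net proceeds: 5,592.47 / 4,890 − 1 = 0.143654 = 14.365%.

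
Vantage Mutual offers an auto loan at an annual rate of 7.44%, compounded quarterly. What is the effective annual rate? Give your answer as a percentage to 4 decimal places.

7.6502%

EAR = (1 + 0.0744/4)^4 − 1.
= (1 + 0.018600)^4 − 1 = 1.076502 − 1 = 7.6502%.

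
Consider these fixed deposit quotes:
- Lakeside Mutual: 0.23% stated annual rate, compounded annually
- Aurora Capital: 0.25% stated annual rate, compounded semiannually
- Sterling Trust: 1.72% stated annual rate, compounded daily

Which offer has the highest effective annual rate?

Sterling Trust

Lakeside Mutual: compounded annually, EAR = 0.230%
Aurora Capital: (1 + 0.0025/2)^2 − 1 = 0.250%
Sterling Trust: (1 + 0.0172/365)^365 − 1 = 1.735%
The highest effective annual rate is Sterling Trust at 1.735%.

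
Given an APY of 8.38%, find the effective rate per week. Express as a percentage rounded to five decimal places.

0.15488%

The per-week rate i satisfies (1 + i)^52 = 1 + 0.0838.
i = 1.0838^(1/52) − 1 = 0.0015488 = 0.15488%.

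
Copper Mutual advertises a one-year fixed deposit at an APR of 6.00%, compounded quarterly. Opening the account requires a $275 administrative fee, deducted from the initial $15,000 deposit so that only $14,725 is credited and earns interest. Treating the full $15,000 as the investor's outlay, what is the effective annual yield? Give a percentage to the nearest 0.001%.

Value after one year: 14,725 × (1 + 0.0600/4)^4 = 14,725 × 1.061364 = $15,628.58.
Effective yield on the $15,000 outlay: 15,628.58 / 15,000 − 1 = 0.041905 = 4.191%.

4.191%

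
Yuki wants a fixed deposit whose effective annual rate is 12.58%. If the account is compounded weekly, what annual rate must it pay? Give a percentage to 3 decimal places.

11.863%

(1 + r/52)^52 − 1 = 0.1258, so 1 + r/52 = 1.1258^(1/52).
r/52 = 0.002281, so r = 0.118629 = 11.863%.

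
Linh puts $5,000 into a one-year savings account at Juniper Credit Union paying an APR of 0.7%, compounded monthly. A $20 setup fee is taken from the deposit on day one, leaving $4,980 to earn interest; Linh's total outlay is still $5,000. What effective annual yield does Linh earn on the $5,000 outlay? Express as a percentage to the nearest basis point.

0.30%

Value after one year: 4,980 × (1 + 0.007/12)^12 = 4,980 × 1.007023 = $5,014.97.
Effective yield on the $5,000 outlay: 5,014.97 / 5,000 − 1 = 0.002994 = 0.30%.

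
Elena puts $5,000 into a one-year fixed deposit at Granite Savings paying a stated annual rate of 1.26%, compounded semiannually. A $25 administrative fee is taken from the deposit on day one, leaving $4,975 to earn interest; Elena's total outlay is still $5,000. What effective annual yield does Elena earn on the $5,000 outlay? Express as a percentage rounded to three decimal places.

Value after one year: 4,975 × (1 + 0.0126/2)^2 = 4,975 × 1.012640 = $5,037.88.
Effective yield on the $5,000 outlay: 5,037.88 / 5,000 − 1 = 0.007576 = 0.758%.

0.758%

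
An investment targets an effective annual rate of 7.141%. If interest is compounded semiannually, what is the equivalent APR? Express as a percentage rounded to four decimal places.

(1 + r/2)^2 − 1 = 0.07141, so 1 + r/2 = 1.07141^(1/2).
r/2 = 0.035089, so r = 0.070179 = 7.0179%.

7.0179%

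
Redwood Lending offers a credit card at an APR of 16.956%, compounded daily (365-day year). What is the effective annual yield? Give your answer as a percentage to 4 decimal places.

EAR = (1 + 0.16956/365)^365 − 1.
= (1 + 0.000465)^365 − 1 = 1.184737 − 1 = 18.4737%.

18.4737%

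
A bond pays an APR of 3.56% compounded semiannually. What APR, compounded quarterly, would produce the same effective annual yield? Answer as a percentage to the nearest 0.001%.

EAR = (1 + 0.0356/2)^2 − 1 = 0.035917.
Solve (1 + r/4)^4 = 1.035917: r/4 = 1.035917^(1/4) − 1 = 0.008861, so r = 0.035443 = 3.544%.

3.544%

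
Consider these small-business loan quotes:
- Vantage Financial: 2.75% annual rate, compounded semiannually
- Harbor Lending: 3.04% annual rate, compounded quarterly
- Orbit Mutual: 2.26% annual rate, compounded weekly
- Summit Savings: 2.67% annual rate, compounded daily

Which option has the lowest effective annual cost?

Orbit Mutual

Vantage Financial: (1 + 0.0275/2)^2 − 1 = 2.769%
Harbor Lending: (1 + 0.0304/4)^4 − 1 = 3.075%
Orbit Mutual: (1 + 0.0226/52)^52 − 1 = 2.285%
Summit Savings: (1 + 0.0267/365)^365 − 1 = 2.706%
The lowest effective annual rate is Orbit Mutual at 2.285%.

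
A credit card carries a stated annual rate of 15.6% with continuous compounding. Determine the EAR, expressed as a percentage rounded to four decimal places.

16.8826%

With continuous compounding, EAR = e^0.156 − 1.
e^0.156 = 1.168826, so EAR = 0.168826 = 16.8826%.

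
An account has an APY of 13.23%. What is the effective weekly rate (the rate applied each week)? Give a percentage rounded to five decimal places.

0.23923%

The per-week rate i satisfies (1 + i)^52 = 1 + 0.1323.
i = 1.1323^(1/52) − 1 = 0.0023923 = 0.23923%.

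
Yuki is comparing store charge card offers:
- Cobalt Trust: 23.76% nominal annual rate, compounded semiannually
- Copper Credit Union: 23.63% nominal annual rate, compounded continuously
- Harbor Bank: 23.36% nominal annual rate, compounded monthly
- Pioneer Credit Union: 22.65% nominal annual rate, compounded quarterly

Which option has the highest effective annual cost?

Cobalt Trust: (1 + 0.2376/2)^2 − 1 = 25.171%
Copper Credit Union: e^0.2363 − 1 = 26.655%
Harbor Bank: (1 + 0.2336/12)^12 − 1 = 26.031%
Pioneer Credit Union: (1 + 0.2265/4)^4 − 1 = 24.647%
The highest effective annual rate is Copper Credit Union at 26.655%.

Copper Credit Union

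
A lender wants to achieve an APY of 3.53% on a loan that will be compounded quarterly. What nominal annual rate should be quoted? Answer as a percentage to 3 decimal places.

3.484%

(1 + r/4)^4 − 1 = 0.0353, so 1 + r/4 = 1.0353^(1/4).
r/4 = 0.008711, so r = 0.034842 = 3.484%.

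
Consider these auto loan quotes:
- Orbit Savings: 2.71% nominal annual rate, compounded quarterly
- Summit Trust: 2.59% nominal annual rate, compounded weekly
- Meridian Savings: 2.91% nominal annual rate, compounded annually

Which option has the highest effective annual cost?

Meridian Savings

Orbit Savings: (1 + 0.0271/4)^4 − 1 = 2.738%
Summit Trust: (1 + 0.0259/52)^52 − 1 = 2.623%
Meridian Savings: compounded annually, EAR = 2.910%
The highest effective annual rate is Meridian Savings at 2.910%.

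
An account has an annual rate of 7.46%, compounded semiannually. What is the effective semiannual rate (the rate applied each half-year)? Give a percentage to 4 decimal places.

3.7300%

With a nominal annual rate compounded semiannually, the periodic rate is the nominal rate divided by 2.
i = 0.0746 / 2 = 0.0373000 = 3.7300%.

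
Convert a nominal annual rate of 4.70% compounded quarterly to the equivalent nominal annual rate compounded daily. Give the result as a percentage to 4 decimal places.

4.6729%

EAR = (1 + 0.0470/4)^4 − 1 = 0.047835.
Solve (1 + r/365)^365 = 1.047835: r/365 = 1.047835^(1/365) − 1 = 0.000128, so r = 0.046729 = 4.6729%.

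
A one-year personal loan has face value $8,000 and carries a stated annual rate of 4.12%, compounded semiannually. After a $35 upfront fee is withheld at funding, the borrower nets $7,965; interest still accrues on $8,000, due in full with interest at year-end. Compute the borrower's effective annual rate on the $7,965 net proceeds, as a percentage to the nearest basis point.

Amount owed after one year: 8,000 × (1 + 0.0412/2)^2 = 8,000 × 1.041624 = $8,332.99.
Effective rate on net proceeds: 8,332.99 / 7,965 − 1 = 0.046201 = 4.62%.

4.62%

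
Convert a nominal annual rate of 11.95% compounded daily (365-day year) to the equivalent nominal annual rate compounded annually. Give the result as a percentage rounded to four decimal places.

EAR = (1 + 0.1195/365)^365 − 1 = 0.126911.
Compounded annually, the equivalent nominal rate is the EAR itself: 12.6911%.

12.6911%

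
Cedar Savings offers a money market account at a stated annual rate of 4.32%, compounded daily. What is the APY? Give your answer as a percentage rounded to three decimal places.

EAR = (1 + 0.0432/365)^365 − 1.
= (1 + 0.000118)^365 − 1 = 1.044144 − 1 = 4.414%.

4.414%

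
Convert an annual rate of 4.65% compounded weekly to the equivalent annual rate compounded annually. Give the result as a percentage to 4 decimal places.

4.7576%

EAR = (1 + 0.0465/52)^52 − 1 = 0.047576.
Compounded annually, the equivalent nominal rate is the EAR itself: 4.7576%.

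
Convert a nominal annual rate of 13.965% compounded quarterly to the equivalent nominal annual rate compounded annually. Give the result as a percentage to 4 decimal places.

14.7135%

EAR = (1 + 0.13965/4)^4 − 1 = 0.147135.
Compounded annually, the equivalent nominal rate is the EAR itself: 14.7135%.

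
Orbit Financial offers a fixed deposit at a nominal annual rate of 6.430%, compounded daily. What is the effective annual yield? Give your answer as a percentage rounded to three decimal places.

6.641%

EAR = (1 + 0.06430/365)^365 − 1.
= (1 + 0.000176)^365 − 1 = 1.066406 − 1 = 6.641%.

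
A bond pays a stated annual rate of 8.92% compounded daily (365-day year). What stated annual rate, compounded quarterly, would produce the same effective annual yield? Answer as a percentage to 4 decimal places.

EAR = (1 + 0.0892/365)^365 − 1 = 0.093287.
Solve (1 + r/4)^4 = 1.093287: r/4 = 1.093287^(1/4) − 1 = 0.022548, so r = 0.090191 = 9.0191%.

9.0191%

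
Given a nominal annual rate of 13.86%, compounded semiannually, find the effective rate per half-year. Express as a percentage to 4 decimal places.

6.9300%

With a nominal annual rate compounded semiannually, the periodic rate is the nominal rate divided by 2.
i = 0.1386 / 2 = 0.0693000 = 6.9300%.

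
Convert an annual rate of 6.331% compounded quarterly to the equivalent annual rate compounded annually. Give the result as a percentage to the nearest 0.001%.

6.483%

EAR = (1 + 0.06331/4)^4 − 1 = 0.064829.
Compounded annually, the equivalent nominal rate is the EAR itself: 6.483%.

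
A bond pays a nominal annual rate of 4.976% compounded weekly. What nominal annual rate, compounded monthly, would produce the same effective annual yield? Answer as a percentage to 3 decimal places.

EAR = (1 + 0.04976/52)^52 − 1 = 0.050994.
Solve (1 + r/12)^12 = 1.050994: r/12 = 1.050994^(1/12) − 1 = 0.004153, so r = 0.049839 = 4.984%.

4.984%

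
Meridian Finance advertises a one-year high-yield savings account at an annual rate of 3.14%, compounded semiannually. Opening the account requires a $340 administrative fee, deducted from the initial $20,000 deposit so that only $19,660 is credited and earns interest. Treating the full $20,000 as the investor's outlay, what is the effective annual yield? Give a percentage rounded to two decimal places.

1.41%

Value after one year: 19,660 × (1 + 0.0314/2)^2 = 19,660 × 1.031646 = $20,282.17.
Effective yield on the $20,000 outlay: 20,282.17 / 20,000 − 1 = 0.014108 = 1.41%.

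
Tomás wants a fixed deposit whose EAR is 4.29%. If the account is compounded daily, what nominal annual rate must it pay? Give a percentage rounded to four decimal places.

4.2008%

(1 + r/365)^365 − 1 = 0.0429, so 1 + r/365 = 1.0429^(1/365).
r/365 = 0.000115, so r = 0.042008 = 4.2008%.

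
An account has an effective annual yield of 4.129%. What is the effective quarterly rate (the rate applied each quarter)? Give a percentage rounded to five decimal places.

The per-quarter rate i satisfies (1 + i)^4 = 1 + 0.04129.
i = 1.04129^(1/4) − 1 = 0.0101664 = 1.01664%.

1.01664%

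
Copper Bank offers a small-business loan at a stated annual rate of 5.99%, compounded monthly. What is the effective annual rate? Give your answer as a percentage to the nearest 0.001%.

6.157%

EAR = (1 + 0.0599/12)^12 − 1.
= (1 + 0.004992)^12 − 1 = 1.061572 − 1 = 6.157%.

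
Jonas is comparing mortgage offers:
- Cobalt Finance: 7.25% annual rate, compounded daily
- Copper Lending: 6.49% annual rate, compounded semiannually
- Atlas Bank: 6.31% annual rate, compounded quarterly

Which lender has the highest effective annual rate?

Cobalt Finance: (1 + 0.0725/365)^365 − 1 = 7.519%
Copper Lending: (1 + 0.0649/2)^2 − 1 = 6.595%
Atlas Bank: (1 + 0.0631/4)^4 − 1 = 6.461%
The highest effective annual rate is Cobalt Finance at 7.519%.

Cobalt Finance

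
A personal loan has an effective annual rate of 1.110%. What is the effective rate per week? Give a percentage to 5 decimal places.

0.02123%

The per-week rate i satisfies (1 + i)^52 = 1 + 0.01110.
i = 1.01110^(1/52) − 1 = 0.0002123 = 0.02123%.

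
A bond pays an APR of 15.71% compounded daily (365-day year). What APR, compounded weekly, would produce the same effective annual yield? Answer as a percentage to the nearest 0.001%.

15.730%

EAR = (1 + 0.1571/365)^365 − 1 = 0.170073.
Solve (1 + r/52)^52 = 1.170073: r/52 = 1.170073^(1/52) − 1 = 0.003025, so r = 0.157304 = 15.730%.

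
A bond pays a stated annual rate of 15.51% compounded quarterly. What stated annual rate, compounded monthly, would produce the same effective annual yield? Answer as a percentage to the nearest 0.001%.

15.314%

EAR = (1 + 0.1551/4)^4 − 1 = 0.164356.
Solve (1 + r/12)^12 = 1.164356: r/12 = 1.164356^(1/12) − 1 = 0.012761, so r = 0.153137 = 15.314%.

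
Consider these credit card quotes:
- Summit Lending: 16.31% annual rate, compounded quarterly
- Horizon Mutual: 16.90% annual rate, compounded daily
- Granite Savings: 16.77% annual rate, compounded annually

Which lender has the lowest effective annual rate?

Granite Savings

Summit Lending: (1 + 0.1631/4)^4 − 1 = 17.335%
Horizon Mutual: (1 + 0.1690/365)^365 − 1 = 18.407%
Granite Savings: compounded annually, EAR = 16.770%
The lowest effective annual rate is Granite Savings at 16.770%.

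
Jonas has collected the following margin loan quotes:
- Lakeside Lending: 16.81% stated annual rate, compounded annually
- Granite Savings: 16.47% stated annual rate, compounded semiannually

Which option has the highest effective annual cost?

Granite Savings

Lakeside Lending: compounded annually, EAR = 16.810%
Granite Savings: (1 + 0.1647/2)^2 − 1 = 17.148%
The highest effective annual rate is Granite Savings at 17.148%.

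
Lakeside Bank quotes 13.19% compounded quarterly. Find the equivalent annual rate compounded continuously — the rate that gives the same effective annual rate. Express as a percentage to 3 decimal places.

12.977%

EAR = (1 + 0.1319/4)^4 − 1 = 0.138569.
Equivalent continuous rate: r = ln(1 + 0.138569) = 0.129772 = 12.977%.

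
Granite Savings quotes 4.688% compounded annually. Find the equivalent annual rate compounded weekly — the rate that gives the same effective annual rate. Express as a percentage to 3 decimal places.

Compounded annually, EAR = nominal = 0.046880.
Solve (1 + r/52)^52 = 1.046880: r/52 = 1.046880^(1/52) − 1 = 0.000881, so r = 0.045835 = 4.583%.

4.583%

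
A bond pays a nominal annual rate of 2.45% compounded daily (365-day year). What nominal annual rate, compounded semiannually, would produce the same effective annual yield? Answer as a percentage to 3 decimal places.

2.465%

EAR = (1 + 0.0245/365)^365 − 1 = 0.024802.
Solve (1 + r/2)^2 = 1.024802: r/2 = 1.024802^(1/2) − 1 = 0.012325, so r = 0.024650 = 2.465%.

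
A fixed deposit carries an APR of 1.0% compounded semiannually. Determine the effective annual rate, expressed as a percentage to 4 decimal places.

1.0025%

EAR = (1 + 0.010/2)^2 − 1.
= 1.010025 − 1 = 1.0025%.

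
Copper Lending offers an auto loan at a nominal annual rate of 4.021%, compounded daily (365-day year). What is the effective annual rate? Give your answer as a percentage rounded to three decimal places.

EAR = (1 + 0.04021/365)^365 − 1.
= 1.041027 − 1 = 4.103%.

4.103%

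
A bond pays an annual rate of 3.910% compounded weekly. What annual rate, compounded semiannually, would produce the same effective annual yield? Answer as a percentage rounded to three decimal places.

EAR = (1 + 0.03910/52)^52 − 1 = 0.039859.
Solve (1 + r/2)^2 = 1.039859: r/2 = 1.039859^(1/2) − 1 = 0.019735, so r = 0.039470 = 3.947%.

3.947%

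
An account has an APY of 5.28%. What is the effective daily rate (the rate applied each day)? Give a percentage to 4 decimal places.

The per-day rate i satisfies (1 + i)^365 = 1 + 0.0528.
i = 1.0528^(1/365) − 1 = 0.0001410 = 0.0141%.

0.0141%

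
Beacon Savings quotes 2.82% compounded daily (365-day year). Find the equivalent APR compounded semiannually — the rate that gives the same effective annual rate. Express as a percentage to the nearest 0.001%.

2.840%

EAR = (1 + 0.0282/365)^365 − 1 = 0.028600.
Solve (1 + r/2)^2 = 1.028600: r/2 = 1.028600^(1/2) − 1 = 0.014199, so r = 0.028399 = 2.840%.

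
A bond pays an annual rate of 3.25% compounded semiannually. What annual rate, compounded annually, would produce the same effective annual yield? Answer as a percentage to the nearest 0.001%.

EAR = (1 + 0.0325/2)^2 − 1 = 0.032764.
Compounded annually, the equivalent nominal rate is the EAR itself: 3.276%.

3.276%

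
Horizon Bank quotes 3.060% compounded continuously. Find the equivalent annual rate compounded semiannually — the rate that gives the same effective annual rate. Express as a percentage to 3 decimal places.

3.084%

EAR under continuous compounding: e^0.03060 − 1 = 0.031073.
Solve (1 + r/2)^2 = 1.031073: r/2 = 1.031073^(1/2) − 1 = 0.015418, so r = 0.030835 = 3.084%.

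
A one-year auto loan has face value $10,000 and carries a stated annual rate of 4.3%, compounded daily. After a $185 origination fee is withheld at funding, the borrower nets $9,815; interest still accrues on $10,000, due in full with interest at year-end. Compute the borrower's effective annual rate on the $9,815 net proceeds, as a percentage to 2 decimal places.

6.36%

Amount owed after one year: 10,000 × (1 + 0.043/365)^365 = 10,000 × 1.043935 = $10,439.35.
Effective rate on net proceeds: 10,439.35 / 9,815 − 1 = 0.063612 = 6.36%.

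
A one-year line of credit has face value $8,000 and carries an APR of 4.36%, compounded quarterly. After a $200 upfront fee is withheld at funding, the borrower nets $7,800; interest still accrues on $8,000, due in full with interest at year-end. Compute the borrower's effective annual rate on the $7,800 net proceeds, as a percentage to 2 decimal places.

Amount owed after one year: 8,000 × (1 + 0.0436/4)^4 = 8,000 × 1.044318 = $8,354.54.
Effective rate on net proceeds: 8,354.54 / 7,800 − 1 = 0.071095 = 7.11%.

7.11%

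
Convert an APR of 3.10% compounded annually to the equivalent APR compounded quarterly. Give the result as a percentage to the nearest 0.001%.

3.065%

Compounded annually, EAR = nominal = 0.031000.
Solve (1 + r/4)^4 = 1.031000: r/4 = 1.031000^(1/4) − 1 = 0.007662, so r = 0.030646 = 3.065%.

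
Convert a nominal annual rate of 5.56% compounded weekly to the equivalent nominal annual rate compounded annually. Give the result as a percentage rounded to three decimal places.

5.714%

EAR = (1 + 0.0556/52)^52 − 1 = 0.057143.
Compounded annually, the equivalent nominal rate is the EAR itself: 5.714%.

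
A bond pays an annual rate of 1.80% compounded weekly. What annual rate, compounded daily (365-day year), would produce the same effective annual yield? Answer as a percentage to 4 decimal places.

EAR = (1 + 0.0180/52)^52 − 1 = 0.018160.
Solve (1 + r/365)^365 = 1.018160: r/365 = 1.018160^(1/365) − 1 = 0.000049, so r = 0.017997 = 1.7997%.

1.7997%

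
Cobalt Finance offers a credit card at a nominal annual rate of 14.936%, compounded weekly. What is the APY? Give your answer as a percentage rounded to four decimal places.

EAR = (1 + 0.14936/52)^52 − 1.
= (1 + 0.002872)^52 − 1 = 1.160842 − 1 = 16.0842%.

16.0842%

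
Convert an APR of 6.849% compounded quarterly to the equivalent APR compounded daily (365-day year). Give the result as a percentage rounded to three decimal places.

EAR = (1 + 0.06849/4)^4 − 1 = 0.070269.
Solve (1 + r/365)^365 = 1.070269: r/365 = 1.070269^(1/365) − 1 = 0.000186, so r = 0.067917 = 6.792%.

6.792%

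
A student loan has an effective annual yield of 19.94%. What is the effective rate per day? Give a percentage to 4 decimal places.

0.0498%

The per-day rate i satisfies (1 + i)^365 = 1 + 0.1994.
i = 1.1994^(1/365) − 1 = 0.0004983 = 0.0498%.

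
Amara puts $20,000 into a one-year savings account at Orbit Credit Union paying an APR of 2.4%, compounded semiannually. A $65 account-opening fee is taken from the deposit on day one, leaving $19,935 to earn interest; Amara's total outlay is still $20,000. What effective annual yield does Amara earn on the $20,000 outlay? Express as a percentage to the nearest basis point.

2.08%

Value after one year: 19,935 × (1 + 0.024/2)^2 = 19,935 × 1.024144 = $20,416.31.
Effective yield on the $20,000 outlay: 20,416.31 / 20,000 − 1 = 0.020816 = 2.08%.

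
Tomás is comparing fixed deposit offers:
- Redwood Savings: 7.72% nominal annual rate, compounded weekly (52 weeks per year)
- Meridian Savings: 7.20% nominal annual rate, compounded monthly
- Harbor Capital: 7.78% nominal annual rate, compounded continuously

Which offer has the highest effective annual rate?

Harbor Capital

Redwood Savings: (1 + 0.0772/52)^52 − 1 = 8.020%
Meridian Savings: (1 + 0.0720/12)^12 − 1 = 7.442%
Harbor Capital: e^0.0778 − 1 = 8.091%
The highest effective annual rate is Harbor Capital at 8.091%.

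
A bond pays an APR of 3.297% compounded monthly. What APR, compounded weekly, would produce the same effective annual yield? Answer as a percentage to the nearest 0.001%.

EAR = (1 + 0.03297/12)^12 − 1 = 0.033473.
Solve (1 + r/52)^52 = 1.033473: r/52 = 1.033473^(1/52) − 1 = 0.000633, so r = 0.032935 = 3.294%.

3.294%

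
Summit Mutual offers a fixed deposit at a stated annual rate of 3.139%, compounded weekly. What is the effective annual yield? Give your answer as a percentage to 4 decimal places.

3.1878%

EAR = (1 + 0.03139/52)^52 − 1.
= (1 + 0.000604)^52 − 1 = 1.031878 − 1 = 3.1878%.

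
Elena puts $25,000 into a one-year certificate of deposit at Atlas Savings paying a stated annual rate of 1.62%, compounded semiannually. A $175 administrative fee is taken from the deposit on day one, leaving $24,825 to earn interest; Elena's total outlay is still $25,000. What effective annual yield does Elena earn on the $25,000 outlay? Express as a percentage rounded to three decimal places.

Value after one year: 24,825 × (1 + 0.0162/2)^2 = 24,825 × 1.016266 = $25,228.79.
Effective yield on the $25,000 outlay: 25,228.79 / 25,000 − 1 = 0.009152 = 0.915%.

0.915%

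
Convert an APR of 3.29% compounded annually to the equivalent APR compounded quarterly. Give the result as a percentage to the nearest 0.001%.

3.250%

Compounded annually, EAR = nominal = 0.032900.
Solve (1 + r/4)^4 = 1.032900: r/4 = 1.032900^(1/4) − 1 = 0.008125, so r = 0.032502 = 3.250%.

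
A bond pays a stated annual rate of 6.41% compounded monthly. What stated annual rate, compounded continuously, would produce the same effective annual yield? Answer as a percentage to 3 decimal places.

EAR = (1 + 0.0641/12)^12 − 1 = 0.066017.
Equivalent continuous rate: r = ln(1 + 0.066017) = 0.063929 = 6.393%.

6.393%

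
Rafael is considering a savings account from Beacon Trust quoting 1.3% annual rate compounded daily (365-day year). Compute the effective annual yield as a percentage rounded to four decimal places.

EAR = (1 + 0.013/365)^365 − 1.
= (1 + 0.000036)^365 − 1 = 1.013085 − 1 = 1.3085%.

1.3085%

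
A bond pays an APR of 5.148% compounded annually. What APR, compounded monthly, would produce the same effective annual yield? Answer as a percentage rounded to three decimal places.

Compounded annually, EAR = nominal = 0.051480.
Solve (1 + r/12)^12 = 1.051480: r/12 = 1.051480^(1/12) − 1 = 0.004192, so r = 0.050304 = 5.030%.

5.030%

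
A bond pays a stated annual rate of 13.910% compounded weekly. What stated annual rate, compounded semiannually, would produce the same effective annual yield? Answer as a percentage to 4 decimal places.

14.3852%

EAR = (1 + 0.13910/52)^52 − 1 = 0.149026.
Solve (1 + r/2)^2 = 1.149026: r/2 = 1.149026^(1/2) − 1 = 0.071926, so r = 0.143852 = 14.3852%.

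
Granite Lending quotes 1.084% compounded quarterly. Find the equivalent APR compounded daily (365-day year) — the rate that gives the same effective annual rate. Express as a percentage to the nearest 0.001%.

1.083%

EAR = (1 + 0.01084/4)^4 − 1 = 0.010884.
Solve (1 + r/365)^365 = 1.010884: r/365 = 1.010884^(1/365) − 1 = 0.000030, so r = 0.010825 = 1.083%.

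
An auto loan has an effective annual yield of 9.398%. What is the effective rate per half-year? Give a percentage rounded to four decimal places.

4.5935%

The per-half-year rate i satisfies (1 + i)^2 = 1 + 0.09398.
i = 1.09398^(1/2) − 1 = 0.0459350 = 4.5935%.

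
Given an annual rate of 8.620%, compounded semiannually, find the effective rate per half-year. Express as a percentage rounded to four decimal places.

With a nominal annual rate compounded semiannually, the periodic rate is the nominal rate divided by 2.
i = 0.08620 / 2 = 0.0431000 = 4.3100%.

4.3100%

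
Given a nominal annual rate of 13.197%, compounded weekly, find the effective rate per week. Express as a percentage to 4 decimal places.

0.2538%

With a nominal annual rate compounded weekly, the periodic rate is the nominal rate divided by 52.
i = 0.13197 / 52 = 0.0025379 = 0.2538%.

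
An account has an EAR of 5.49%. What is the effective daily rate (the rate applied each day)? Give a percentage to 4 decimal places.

0.0146%

The per-day rate i satisfies (1 + i)^365 = 1 + 0.0549.
i = 1.0549^(1/365) − 1 = 0.0001464 = 0.0146%.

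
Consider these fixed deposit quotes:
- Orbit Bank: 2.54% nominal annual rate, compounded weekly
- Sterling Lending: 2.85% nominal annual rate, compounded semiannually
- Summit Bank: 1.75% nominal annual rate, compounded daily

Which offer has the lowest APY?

Summit Bank

Orbit Bank: (1 + 0.0254/52)^52 − 1 = 2.572%
Sterling Lending: (1 + 0.0285/2)^2 − 1 = 2.870%
Summit Bank: (1 + 0.0175/365)^365 − 1 = 1.765%
The lowest effective annual rate is Summit Bank at 1.765%.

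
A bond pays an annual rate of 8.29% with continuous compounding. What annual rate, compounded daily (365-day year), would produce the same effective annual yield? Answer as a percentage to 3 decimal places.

8.291%

EAR under continuous compounding: e^0.0829 − 1 = 0.086433.
Solve (1 + r/365)^365 = 1.086433: r/365 = 1.086433^(1/365) − 1 = 0.000227, so r = 0.082909 = 8.291%.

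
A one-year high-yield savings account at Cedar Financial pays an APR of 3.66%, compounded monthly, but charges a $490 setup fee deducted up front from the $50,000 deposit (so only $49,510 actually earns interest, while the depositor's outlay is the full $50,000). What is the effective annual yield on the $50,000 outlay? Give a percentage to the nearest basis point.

Value after one year: 49,510 × (1 + 0.0366/12)^12 = 49,510 × 1.037220 = $51,352.77.
Effective yield on the $50,000 outlay: 51,352.77 / 50,000 − 1 = 0.027055 = 2.71%.

2.71%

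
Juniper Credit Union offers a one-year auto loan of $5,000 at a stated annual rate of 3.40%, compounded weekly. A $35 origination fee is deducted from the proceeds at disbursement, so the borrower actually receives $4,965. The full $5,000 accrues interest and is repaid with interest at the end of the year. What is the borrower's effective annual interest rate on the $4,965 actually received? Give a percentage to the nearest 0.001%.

Amount owed after one year: 5,000 × (1 + 0.0340/52)^52 = 5,000 × 1.034573 = $5,172.87.
Effective rate on net proceeds: 5,172.87 / 4,965 − 1 = 0.041866 = 4.187%.

4.187%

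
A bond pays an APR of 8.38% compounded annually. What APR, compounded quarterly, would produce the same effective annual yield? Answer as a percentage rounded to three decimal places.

Compounded annually, EAR = nominal = 0.083800.
Solve (1 + r/4)^4 = 1.083800: r/4 = 1.083800^(1/4) − 1 = 0.020322, so r = 0.081288 = 8.129%.

8.129%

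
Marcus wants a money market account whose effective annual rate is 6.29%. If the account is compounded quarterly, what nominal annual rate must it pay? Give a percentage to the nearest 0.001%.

(1 + r/4)^4 − 1 = 0.0629, so 1 + r/4 = 1.0629^(1/4).
r/4 = 0.015367, so r = 0.061469 = 6.147%.

6.147%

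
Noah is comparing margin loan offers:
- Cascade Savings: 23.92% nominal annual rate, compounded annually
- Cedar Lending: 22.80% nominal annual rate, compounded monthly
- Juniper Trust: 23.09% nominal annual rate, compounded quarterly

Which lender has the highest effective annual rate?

Cascade Savings: compounded annually, EAR = 23.920%
Cedar Lending: (1 + 0.2280/12)^12 − 1 = 25.340%
Juniper Trust: (1 + 0.2309/4)^4 − 1 = 25.167%
The highest effective annual rate is Cedar Lending at 25.340%.

Cedar Lending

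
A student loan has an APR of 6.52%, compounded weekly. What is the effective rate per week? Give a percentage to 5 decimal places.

0.12538%

With a nominal annual rate compounded weekly, the periodic rate is the nominal rate divided by 52.
i = 0.0652 / 52 = 0.0012538 = 0.12538%.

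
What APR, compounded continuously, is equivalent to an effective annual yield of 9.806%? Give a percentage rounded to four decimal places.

9.3545%

Continuous: nominal r satisfies e^r − 1 = 0.09806.
r = ln(1 + 0.09806) = ln(1.09806) = 0.093545 = 9.3545%.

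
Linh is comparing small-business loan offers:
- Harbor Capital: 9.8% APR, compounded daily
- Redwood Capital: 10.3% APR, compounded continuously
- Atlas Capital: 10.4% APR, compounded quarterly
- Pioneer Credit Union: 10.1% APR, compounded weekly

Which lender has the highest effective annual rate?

Harbor Capital: (1 + 0.098/365)^365 − 1 = 10.295%
Redwood Capital: e^0.103 − 1 = 10.849%
Atlas Capital: (1 + 0.104/4)^4 − 1 = 10.813%
Pioneer Credit Union: (1 + 0.101/52)^52 − 1 = 10.617%
The highest effective annual rate is Redwood Capital at 10.849%.

Redwood Capital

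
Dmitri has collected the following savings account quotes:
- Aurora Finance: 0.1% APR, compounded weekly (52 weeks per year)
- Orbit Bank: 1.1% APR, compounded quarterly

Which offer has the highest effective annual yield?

Aurora Finance: (1 + 0.001/52)^52 − 1 = 0.100%
Orbit Bank: (1 + 0.011/4)^4 − 1 = 1.105%
The highest effective annual rate is Orbit Bank at 1.105%.

Orbit Bank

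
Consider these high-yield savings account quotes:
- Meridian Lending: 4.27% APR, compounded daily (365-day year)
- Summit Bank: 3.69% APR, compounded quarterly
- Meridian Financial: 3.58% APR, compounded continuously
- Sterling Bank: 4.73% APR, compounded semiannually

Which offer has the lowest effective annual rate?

Meridian Lending: (1 + 0.0427/365)^365 − 1 = 4.362%
Summit Bank: (1 + 0.0369/4)^4 − 1 = 3.741%
Meridian Financial: e^0.0358 − 1 = 3.645%
Sterling Bank: (1 + 0.0473/2)^2 − 1 = 4.786%
The lowest effective annual rate is Meridian Financial at 3.645%.

Meridian Financial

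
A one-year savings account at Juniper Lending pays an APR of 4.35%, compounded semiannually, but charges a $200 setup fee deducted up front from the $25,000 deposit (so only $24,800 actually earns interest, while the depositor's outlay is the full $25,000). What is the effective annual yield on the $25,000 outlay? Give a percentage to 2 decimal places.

Value after one year: 24,800 × (1 + 0.0435/2)^2 = 24,800 × 1.043973 = $25,890.53.
Effective yield on the $25,000 outlay: 25,890.53 / 25,000 − 1 = 0.035621 = 3.56%.

3.56%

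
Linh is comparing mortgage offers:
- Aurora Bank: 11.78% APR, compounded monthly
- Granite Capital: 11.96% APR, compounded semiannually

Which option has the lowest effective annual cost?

Aurora Bank: (1 + 0.1178/12)^12 − 1 = 12.437%
Granite Capital: (1 + 0.1196/2)^2 − 1 = 12.318%
The lowest effective annual rate is Granite Capital at 12.318%.

Granite Capital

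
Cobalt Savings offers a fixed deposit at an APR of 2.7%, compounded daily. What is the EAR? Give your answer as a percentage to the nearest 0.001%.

EAR = (1 + 0.027/365)^365 − 1.
= (1 + 0.000074)^365 − 1 = 1.027367 − 1 = 2.737%.

2.737%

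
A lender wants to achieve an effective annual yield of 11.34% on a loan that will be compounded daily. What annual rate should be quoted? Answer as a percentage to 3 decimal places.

10.743%

(1 + r/365)^365 − 1 = 0.1134, so 1 + r/365 = 1.1134^(1/365).
r/365 = 0.000294, so r = 0.107434 = 10.743%.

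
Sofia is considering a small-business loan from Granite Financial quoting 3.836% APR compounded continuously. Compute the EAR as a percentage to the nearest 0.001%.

With continuous compounding, EAR = e^0.03836 − 1.
e^0.03836 = 1.039105, so EAR = 0.039105 = 3.911%.

3.911%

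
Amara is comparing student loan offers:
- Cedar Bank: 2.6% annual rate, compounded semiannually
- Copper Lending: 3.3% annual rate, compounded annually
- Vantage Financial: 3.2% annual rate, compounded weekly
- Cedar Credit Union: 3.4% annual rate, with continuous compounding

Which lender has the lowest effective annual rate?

Cedar Bank

Cedar Bank: (1 + 0.026/2)^2 − 1 = 2.617%
Copper Lending: compounded annually, EAR = 3.300%
Vantage Financial: (1 + 0.032/52)^52 − 1 = 3.251%
Cedar Credit Union: e^0.034 − 1 = 3.458%
The lowest effective annual rate is Cedar Bank at 2.617%.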